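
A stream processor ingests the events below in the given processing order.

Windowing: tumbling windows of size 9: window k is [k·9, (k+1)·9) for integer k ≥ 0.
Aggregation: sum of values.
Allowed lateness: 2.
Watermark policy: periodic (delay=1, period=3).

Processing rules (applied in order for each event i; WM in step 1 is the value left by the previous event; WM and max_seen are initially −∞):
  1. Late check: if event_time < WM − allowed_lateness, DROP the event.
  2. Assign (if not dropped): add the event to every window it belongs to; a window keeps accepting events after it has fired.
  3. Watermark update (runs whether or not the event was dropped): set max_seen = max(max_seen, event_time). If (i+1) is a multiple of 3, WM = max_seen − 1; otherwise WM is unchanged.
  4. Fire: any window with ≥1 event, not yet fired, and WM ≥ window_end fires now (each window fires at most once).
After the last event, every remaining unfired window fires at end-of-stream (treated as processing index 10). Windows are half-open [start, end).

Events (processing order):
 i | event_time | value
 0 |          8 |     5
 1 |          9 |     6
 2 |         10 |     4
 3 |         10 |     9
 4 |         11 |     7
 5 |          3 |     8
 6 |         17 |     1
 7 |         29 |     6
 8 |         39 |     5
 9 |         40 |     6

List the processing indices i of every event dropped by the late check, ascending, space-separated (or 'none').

5

i=0 t=8 v=5: → [0,9); WM=−∞
i=1 t=9 v=6: → [9,18); WM=−∞
i=2 t=10 v=4: → [9,18); WM=9; [0,9) fires=5
i=3 t=10 v=9: → [9,18); WM=9
i=4 t=11 v=7: → [9,18); WM=9
i=5 t=3 v=8: DROP (t<9-2); WM=10
i=6 t=17 v=1: → [9,18); WM=10
i=7 t=29 v=6: → [27,36); WM=10
i=8 t=39 v=5: → [36,45); WM=38; [9,18) fires=27 [27,36) fires=6
i=9 t=40 v=6: → [36,45); WM=38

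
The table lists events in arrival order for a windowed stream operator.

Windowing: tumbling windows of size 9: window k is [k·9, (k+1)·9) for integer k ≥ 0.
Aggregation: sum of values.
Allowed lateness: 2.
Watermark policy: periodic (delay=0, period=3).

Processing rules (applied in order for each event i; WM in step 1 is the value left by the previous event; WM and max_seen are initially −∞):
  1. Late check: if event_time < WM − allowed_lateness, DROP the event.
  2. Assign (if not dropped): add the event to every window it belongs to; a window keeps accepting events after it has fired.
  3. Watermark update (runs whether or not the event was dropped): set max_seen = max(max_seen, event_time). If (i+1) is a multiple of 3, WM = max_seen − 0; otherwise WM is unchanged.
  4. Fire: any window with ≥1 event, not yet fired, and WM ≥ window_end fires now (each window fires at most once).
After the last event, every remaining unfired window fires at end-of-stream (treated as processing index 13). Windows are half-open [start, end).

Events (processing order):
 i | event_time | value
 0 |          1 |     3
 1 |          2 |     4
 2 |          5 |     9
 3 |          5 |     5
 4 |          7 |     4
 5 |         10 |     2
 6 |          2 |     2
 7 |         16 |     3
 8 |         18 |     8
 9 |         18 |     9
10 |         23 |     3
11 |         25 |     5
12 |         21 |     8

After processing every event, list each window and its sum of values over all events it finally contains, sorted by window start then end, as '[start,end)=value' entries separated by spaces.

i=0 t=1 v=3: → [0,9); WM=−∞
i=1 t=2 v=4: → [0,9); WM=−∞
i=2 t=5 v=9: → [0,9); WM=5
i=3 t=5 v=5: → [0,9); WM=5
i=4 t=7 v=4: → [0,9); WM=5
i=5 t=10 v=2: → [9,18); WM=10; [0,9) fires=25
i=6 t=2 v=2: DROP (t<10-2); WM=10
i=7 t=16 v=3: → [9,18); WM=10
i=8 t=18 v=8: → [18,27); WM=18; [9,18) fires=5
i=9 t=18 v=9: → [18,27); WM=18
i=10 t=23 v=3: → [18,27); WM=18
i=11 t=25 v=5: → [18,27); WM=25
i=12 t=21 v=8: DROP (t<25-2); WM=25

[0,9)=25 [9,18)=5 [18,27)=25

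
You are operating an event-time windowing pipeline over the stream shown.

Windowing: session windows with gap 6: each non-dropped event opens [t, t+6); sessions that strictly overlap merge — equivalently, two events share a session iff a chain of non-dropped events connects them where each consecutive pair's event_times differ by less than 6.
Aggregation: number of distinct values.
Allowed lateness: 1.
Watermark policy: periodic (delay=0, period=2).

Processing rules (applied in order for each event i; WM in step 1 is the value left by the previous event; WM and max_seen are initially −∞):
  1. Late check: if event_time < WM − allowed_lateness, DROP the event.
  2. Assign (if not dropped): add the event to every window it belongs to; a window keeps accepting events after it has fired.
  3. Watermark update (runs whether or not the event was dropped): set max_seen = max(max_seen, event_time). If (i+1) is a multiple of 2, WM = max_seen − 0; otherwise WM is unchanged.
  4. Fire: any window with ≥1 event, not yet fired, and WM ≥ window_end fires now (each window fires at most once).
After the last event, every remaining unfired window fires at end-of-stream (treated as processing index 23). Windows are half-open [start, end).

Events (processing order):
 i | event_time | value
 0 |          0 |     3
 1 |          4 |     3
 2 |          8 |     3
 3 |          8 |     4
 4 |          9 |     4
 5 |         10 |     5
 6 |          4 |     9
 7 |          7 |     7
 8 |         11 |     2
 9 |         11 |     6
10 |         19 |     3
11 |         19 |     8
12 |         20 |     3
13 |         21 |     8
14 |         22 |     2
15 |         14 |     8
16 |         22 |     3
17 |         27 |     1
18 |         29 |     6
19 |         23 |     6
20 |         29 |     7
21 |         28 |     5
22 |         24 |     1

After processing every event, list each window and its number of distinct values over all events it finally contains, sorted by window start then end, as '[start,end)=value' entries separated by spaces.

[0,17)=5 [19,35)=7

i=0 t=0 v=3: → [0,6); WM=−∞
i=1 t=4 v=3: → [0,10); WM=4
i=2 t=8 v=3: → [0,14); WM=4
i=3 t=8 v=4: → [0,14); WM=8
i=4 t=9 v=4: → [0,15); WM=8
i=5 t=10 v=5: → [0,16); WM=10
i=6 t=4 v=9: DROP (t<10-1); WM=10
i=7 t=7 v=7: DROP (t<10-1); WM=10
i=8 t=11 v=2: → [0,17); WM=10
i=9 t=11 v=6: → [0,17); WM=11
i=10 t=19 v=3: → [19,25); WM=11
i=11 t=19 v=8: → [19,25); WM=19
i=12 t=20 v=3: → [19,26); WM=19
i=13 t=21 v=8: → [19,27); WM=21
i=14 t=22 v=2: → [19,28); WM=21
i=15 t=14 v=8: DROP (t<21-1); WM=22
i=16 t=22 v=3: → [19,28); WM=22
i=17 t=27 v=1: → [19,33); WM=27
i=18 t=29 v=6: → [19,35); WM=27
i=19 t=23 v=6: DROP (t<27-1); WM=29
i=20 t=29 v=7: → [19,35); WM=29
i=21 t=28 v=5: → [19,35); WM=29
i=22 t=24 v=1: DROP (t<29-1); WM=29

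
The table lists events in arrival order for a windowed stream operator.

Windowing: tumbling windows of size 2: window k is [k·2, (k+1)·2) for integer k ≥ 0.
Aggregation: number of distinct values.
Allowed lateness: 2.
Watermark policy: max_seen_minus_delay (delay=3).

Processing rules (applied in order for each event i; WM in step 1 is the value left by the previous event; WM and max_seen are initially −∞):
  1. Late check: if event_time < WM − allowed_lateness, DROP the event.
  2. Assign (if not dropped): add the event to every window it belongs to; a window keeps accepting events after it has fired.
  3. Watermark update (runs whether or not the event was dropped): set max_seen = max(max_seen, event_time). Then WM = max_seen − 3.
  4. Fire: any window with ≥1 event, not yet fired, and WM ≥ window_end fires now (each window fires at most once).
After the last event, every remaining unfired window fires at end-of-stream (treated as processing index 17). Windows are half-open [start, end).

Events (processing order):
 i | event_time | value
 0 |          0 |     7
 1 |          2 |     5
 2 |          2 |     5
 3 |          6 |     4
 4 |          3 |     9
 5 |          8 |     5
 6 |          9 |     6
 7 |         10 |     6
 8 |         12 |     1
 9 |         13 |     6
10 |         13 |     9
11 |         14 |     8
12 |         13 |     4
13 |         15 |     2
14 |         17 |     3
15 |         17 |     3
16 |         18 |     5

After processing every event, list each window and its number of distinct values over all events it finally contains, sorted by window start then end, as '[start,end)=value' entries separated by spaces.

[0,2)=1 [2,4)=2 [6,8)=1 [8,10)=2 [10,12)=1 [12,14)=4 [14,16)=2 [16,18)=1 [18,20)=1

i=0 t=0 v=7: → [0,2); WM=-3
i=1 t=2 v=5: → [2,4); WM=-1
i=2 t=2 v=5: → [2,4); WM=-1
i=3 t=6 v=4: → [6,8); WM=3; [0,2) fires=1
i=4 t=3 v=9: → [2,4); WM=3
i=5 t=8 v=5: → [8,10); WM=5; [2,4) fires=2
i=6 t=9 v=6: → [8,10); WM=6
i=7 t=10 v=6: → [10,12); WM=7
i=8 t=12 v=1: → [12,14); WM=9; [6,8) fires=1
i=9 t=13 v=6: → [12,14); WM=10; [8,10) fires=2
i=10 t=13 v=9: → [12,14); WM=10
i=11 t=14 v=8: → [14,16); WM=11
i=12 t=13 v=4: → [12,14); WM=11
i=13 t=15 v=2: → [14,16); WM=12; [10,12) fires=1
i=14 t=17 v=3: → [16,18); WM=14; [12,14) fires=4
i=15 t=17 v=3: → [16,18); WM=14
i=16 t=18 v=5: → [18,20); WM=15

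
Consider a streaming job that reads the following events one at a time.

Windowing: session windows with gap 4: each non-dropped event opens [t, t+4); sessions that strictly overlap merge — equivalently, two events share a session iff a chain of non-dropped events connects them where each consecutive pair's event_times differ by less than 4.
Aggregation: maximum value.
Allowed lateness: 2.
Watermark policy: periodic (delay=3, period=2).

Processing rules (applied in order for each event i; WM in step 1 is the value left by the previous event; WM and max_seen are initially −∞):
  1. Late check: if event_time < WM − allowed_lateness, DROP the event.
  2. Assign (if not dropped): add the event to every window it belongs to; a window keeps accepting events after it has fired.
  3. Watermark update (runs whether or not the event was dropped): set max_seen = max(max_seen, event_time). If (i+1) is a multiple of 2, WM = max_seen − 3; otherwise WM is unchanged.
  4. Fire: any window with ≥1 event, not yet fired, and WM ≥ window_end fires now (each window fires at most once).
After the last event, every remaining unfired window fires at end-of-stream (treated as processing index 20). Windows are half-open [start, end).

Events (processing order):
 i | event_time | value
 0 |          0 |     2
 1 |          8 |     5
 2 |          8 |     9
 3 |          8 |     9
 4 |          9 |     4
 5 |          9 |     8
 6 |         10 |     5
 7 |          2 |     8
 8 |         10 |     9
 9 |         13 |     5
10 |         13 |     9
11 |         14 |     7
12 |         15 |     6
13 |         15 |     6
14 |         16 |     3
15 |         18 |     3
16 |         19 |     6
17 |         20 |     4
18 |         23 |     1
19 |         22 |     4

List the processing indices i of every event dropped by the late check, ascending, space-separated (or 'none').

7

i=0 t=0 v=2: → [0,4); WM=−∞
i=1 t=8 v=5: → [8,12); WM=5
i=2 t=8 v=9: → [8,12); WM=5
i=3 t=8 v=9: → [8,12); WM=5
i=4 t=9 v=4: → [8,13); WM=5
i=5 t=9 v=8: → [8,13); WM=6
i=6 t=10 v=5: → [8,14); WM=6
i=7 t=2 v=8: DROP (t<6-2); WM=7
i=8 t=10 v=9: → [8,14); WM=7
i=9 t=13 v=5: → [8,17); WM=10
i=10 t=13 v=9: → [8,17); WM=10
i=11 t=14 v=7: → [8,18); WM=11
i=12 t=15 v=6: → [8,19); WM=11
i=13 t=15 v=6: → [8,19); WM=12
i=14 t=16 v=3: → [8,20); WM=12
i=15 t=18 v=3: → [8,22); WM=15
i=16 t=19 v=6: → [8,23); WM=15
i=17 t=20 v=4: → [8,24); WM=17
i=18 t=23 v=1: → [8,27); WM=17
i=19 t=22 v=4: → [8,27); WM=20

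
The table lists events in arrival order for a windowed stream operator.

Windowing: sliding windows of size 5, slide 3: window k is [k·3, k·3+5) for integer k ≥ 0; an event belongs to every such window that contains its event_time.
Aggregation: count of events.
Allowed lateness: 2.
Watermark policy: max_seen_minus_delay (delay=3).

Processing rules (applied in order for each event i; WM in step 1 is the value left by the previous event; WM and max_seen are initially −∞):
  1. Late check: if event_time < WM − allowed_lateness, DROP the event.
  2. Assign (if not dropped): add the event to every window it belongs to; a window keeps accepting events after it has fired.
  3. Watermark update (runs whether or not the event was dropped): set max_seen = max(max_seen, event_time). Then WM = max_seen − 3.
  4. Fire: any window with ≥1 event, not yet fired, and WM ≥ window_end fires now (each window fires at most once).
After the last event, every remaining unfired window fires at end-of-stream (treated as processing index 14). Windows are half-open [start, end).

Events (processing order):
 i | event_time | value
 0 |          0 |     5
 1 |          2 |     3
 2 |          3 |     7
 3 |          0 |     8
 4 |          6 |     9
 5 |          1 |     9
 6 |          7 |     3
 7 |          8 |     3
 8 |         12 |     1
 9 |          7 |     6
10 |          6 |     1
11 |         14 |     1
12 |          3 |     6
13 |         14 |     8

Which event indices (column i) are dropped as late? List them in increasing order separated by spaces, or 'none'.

i=0 t=0 v=5: → [0,5); WM=-3
i=1 t=2 v=3: → [0,5); WM=-1
i=2 t=3 v=7: → [3,8),[0,5); WM=0
i=3 t=0 v=8: → [0,5); WM=0
i=4 t=6 v=9: → [6,11),[3,8); WM=3
i=5 t=1 v=9: → [0,5); WM=3
i=6 t=7 v=3: → [6,11),[3,8); WM=4
i=7 t=8 v=3: → [6,11); WM=5; [0,5) fires=5
i=8 t=12 v=1: → [12,17),[9,14); WM=9; [3,8) fires=3
i=9 t=7 v=6: → [6,11),[3,8); WM=9
i=10 t=6 v=1: DROP (t<9-2); WM=9
i=11 t=14 v=1: → [12,17); WM=11; [6,11) fires=4
i=12 t=3 v=6: DROP (t<11-2); WM=11
i=13 t=14 v=8: → [12,17); WM=11

10 12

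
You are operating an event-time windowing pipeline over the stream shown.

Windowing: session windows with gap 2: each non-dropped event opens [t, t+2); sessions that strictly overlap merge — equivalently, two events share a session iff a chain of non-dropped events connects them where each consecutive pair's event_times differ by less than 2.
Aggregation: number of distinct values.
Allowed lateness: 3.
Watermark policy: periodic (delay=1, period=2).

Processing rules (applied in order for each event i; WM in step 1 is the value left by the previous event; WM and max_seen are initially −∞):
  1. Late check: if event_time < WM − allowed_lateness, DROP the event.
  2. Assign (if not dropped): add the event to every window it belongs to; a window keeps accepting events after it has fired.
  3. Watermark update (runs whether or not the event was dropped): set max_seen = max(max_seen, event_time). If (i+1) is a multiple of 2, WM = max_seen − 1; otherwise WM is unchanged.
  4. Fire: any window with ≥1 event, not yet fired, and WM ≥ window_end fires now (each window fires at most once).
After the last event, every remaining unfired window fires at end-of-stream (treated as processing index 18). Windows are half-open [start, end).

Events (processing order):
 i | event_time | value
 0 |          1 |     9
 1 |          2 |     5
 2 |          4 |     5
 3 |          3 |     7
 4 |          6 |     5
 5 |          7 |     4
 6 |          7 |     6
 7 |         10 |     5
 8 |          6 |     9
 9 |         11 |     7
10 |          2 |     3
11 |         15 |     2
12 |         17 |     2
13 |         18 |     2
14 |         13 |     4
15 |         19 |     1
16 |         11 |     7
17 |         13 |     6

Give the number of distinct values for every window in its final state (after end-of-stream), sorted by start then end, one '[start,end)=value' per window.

[1,6)=3 [6,9)=4 [10,13)=2 [15,17)=1 [17,21)=2

i=0 t=1 v=9: → [1,3); WM=−∞
i=1 t=2 v=5: → [1,4); WM=1
i=2 t=4 v=5: → [4,6); WM=1
i=3 t=3 v=7: → [1,6); WM=3
i=4 t=6 v=5: → [6,8); WM=3
i=5 t=7 v=4: → [6,9); WM=6
i=6 t=7 v=6: → [6,9); WM=6
i=7 t=10 v=5: → [10,12); WM=9
i=8 t=6 v=9: → [6,9); WM=9
i=9 t=11 v=7: → [10,13); WM=10
i=10 t=2 v=3: DROP (t<10-3); WM=10
i=11 t=15 v=2: → [15,17); WM=14
i=12 t=17 v=2: → [17,19); WM=14
i=13 t=18 v=2: → [17,20); WM=17
i=14 t=13 v=4: DROP (t<17-3); WM=17
i=15 t=19 v=1: → [17,21); WM=18
i=16 t=11 v=7: DROP (t<18-3); WM=18
i=17 t=13 v=6: DROP (t<18-3); WM=18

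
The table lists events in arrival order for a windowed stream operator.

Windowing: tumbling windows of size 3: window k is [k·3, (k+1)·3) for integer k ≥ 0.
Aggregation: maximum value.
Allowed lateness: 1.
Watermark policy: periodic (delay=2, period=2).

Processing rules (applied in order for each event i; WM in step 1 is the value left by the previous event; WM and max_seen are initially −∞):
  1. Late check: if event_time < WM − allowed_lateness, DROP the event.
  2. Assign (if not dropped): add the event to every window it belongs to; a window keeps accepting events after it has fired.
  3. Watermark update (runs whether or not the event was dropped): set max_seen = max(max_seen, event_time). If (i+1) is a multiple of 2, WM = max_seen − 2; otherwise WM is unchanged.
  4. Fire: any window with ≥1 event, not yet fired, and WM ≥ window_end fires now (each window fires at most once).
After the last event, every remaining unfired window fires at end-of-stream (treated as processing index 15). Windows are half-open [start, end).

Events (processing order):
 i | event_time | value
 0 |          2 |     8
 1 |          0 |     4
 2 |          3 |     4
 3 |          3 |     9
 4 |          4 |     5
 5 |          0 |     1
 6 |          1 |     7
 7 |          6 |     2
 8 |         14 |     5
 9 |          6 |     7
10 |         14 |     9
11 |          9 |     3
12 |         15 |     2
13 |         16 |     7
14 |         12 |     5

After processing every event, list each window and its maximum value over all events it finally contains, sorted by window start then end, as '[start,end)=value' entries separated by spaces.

i=0 t=2 v=8: → [0,3); WM=−∞
i=1 t=0 v=4: → [0,3); WM=0
i=2 t=3 v=4: → [3,6); WM=0
i=3 t=3 v=9: → [3,6); WM=1
i=4 t=4 v=5: → [3,6); WM=1
i=5 t=0 v=1: → [0,3); WM=2
i=6 t=1 v=7: → [0,3); WM=2
i=7 t=6 v=2: → [6,9); WM=4; [0,3) fires=8
i=8 t=14 v=5: → [12,15); WM=4
i=9 t=6 v=7: → [6,9); WM=12; [3,6) fires=9 [6,9) fires=7
i=10 t=14 v=9: → [12,15); WM=12
i=11 t=9 v=3: DROP (t<12-1); WM=12
i=12 t=15 v=2: → [15,18); WM=12
i=13 t=16 v=7: → [15,18); WM=14
i=14 t=12 v=5: DROP (t<14-1); WM=14

[0,3)=8 [3,6)=9 [6,9)=7 [12,15)=9 [15,18)=7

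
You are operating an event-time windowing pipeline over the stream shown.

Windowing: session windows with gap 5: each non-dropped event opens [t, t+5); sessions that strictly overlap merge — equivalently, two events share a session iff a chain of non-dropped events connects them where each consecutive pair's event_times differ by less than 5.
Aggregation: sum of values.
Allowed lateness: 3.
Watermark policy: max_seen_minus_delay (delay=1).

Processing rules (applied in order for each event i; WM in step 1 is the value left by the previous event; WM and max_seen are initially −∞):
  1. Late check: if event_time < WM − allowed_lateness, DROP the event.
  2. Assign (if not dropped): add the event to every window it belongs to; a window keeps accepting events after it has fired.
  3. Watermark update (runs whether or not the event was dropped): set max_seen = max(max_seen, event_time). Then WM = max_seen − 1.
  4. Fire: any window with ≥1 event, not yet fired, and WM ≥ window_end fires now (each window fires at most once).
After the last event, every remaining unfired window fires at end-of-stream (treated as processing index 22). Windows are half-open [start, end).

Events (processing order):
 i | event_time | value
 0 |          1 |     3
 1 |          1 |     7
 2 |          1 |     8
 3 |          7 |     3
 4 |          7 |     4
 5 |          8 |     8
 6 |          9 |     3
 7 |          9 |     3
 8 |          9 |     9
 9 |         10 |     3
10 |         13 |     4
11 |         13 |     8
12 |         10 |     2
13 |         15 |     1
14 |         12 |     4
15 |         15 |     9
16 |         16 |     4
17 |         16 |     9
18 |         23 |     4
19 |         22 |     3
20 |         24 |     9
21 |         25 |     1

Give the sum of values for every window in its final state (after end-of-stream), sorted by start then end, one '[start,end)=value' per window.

[1,6)=18 [7,21)=74 [22,30)=17

i=0 t=1 v=3: → [1,6); WM=0
i=1 t=1 v=7: → [1,6); WM=0
i=2 t=1 v=8: → [1,6); WM=0
i=3 t=7 v=3: → [7,12); WM=6
i=4 t=7 v=4: → [7,12); WM=6
i=5 t=8 v=8: → [7,13); WM=7
i=6 t=9 v=3: → [7,14); WM=8
i=7 t=9 v=3: → [7,14); WM=8
i=8 t=9 v=9: → [7,14); WM=8
i=9 t=10 v=3: → [7,15); WM=9
i=10 t=13 v=4: → [7,18); WM=12
i=11 t=13 v=8: → [7,18); WM=12
i=12 t=10 v=2: → [7,18); WM=12
i=13 t=15 v=1: → [7,20); WM=14
i=14 t=12 v=4: → [7,20); WM=14
i=15 t=15 v=9: → [7,20); WM=14
i=16 t=16 v=4: → [7,21); WM=15
i=17 t=16 v=9: → [7,21); WM=15
i=18 t=23 v=4: → [23,28); WM=22
i=19 t=22 v=3: → [22,28); WM=22
i=20 t=24 v=9: → [22,29); WM=23
i=21 t=25 v=1: → [22,30); WM=24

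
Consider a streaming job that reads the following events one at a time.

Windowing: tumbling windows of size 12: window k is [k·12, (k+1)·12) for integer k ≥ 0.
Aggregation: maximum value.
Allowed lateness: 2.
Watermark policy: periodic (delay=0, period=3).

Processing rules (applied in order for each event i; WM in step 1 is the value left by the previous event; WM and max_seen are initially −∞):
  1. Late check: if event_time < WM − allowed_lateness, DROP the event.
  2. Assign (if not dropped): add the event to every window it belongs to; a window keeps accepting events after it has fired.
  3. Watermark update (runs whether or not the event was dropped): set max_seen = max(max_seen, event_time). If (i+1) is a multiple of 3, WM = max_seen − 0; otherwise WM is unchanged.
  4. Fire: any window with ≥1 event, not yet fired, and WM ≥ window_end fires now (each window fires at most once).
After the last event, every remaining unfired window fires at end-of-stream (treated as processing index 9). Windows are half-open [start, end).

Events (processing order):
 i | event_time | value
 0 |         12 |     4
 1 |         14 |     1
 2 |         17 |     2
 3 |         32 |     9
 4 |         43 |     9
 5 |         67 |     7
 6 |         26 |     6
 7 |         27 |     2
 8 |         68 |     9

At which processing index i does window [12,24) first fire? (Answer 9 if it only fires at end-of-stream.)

5

i=0 t=12 v=4: → [12,24); WM=−∞
i=1 t=14 v=1: → [12,24); WM=−∞
i=2 t=17 v=2: → [12,24); WM=17
i=3 t=32 v=9: → [24,36); WM=17
i=4 t=43 v=9: → [36,48); WM=17
i=5 t=67 v=7: → [60,72); WM=67; [12,24) fires=4 [24,36) fires=9 [36,48) fires=9
i=6 t=26 v=6: DROP (t<67-2); WM=67
i=7 t=27 v=2: DROP (t<67-2); WM=67
i=8 t=68 v=9: → [60,72); WM=68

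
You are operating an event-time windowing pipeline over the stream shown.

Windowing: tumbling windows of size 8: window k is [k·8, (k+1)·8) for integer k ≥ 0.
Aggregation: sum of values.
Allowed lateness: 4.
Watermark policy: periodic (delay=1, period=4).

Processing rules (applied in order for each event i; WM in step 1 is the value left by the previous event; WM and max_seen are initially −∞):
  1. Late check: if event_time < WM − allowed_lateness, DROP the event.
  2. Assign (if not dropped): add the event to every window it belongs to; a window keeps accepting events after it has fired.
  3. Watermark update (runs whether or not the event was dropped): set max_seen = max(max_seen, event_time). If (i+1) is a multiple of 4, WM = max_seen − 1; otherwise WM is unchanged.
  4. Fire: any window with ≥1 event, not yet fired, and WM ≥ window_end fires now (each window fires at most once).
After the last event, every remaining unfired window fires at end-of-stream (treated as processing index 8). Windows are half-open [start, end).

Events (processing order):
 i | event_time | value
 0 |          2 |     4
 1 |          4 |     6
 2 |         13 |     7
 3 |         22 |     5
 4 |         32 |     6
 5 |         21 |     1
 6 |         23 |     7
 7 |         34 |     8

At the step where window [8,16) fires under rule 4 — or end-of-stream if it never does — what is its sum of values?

i=0 t=2 v=4: → [0,8); WM=−∞
i=1 t=4 v=6: → [0,8); WM=−∞
i=2 t=13 v=7: → [8,16); WM=−∞
i=3 t=22 v=5: → [16,24); WM=21; [0,8) fires=10 [8,16) fires=7
i=4 t=32 v=6: → [32,40); WM=21
i=5 t=21 v=1: → [16,24); WM=21
i=6 t=23 v=7: → [16,24); WM=21
i=7 t=34 v=8: → [32,40); WM=33; [16,24) fires=13

7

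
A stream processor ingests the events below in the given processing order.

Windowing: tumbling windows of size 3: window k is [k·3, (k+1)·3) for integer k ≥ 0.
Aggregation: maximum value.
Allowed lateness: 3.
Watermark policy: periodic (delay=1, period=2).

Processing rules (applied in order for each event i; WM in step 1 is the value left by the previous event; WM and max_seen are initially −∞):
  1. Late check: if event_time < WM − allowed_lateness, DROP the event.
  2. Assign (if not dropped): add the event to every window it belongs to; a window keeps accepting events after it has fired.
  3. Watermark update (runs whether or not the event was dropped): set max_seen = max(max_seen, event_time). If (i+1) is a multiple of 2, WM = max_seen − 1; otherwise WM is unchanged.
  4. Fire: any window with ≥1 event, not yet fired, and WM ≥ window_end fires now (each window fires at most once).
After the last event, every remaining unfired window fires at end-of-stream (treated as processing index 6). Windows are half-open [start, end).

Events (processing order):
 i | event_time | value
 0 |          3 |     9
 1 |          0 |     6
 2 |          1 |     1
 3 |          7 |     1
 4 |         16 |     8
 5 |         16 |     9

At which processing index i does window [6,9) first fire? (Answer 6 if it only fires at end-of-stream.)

5

i=0 t=3 v=9: → [3,6); WM=−∞
i=1 t=0 v=6: → [0,3); WM=2
i=2 t=1 v=1: → [0,3); WM=2
i=3 t=7 v=1: → [6,9); WM=6; [0,3) fires=6 [3,6) fires=9
i=4 t=16 v=8: → [15,18); WM=6
i=5 t=16 v=9: → [15,18); WM=15; [6,9) fires=1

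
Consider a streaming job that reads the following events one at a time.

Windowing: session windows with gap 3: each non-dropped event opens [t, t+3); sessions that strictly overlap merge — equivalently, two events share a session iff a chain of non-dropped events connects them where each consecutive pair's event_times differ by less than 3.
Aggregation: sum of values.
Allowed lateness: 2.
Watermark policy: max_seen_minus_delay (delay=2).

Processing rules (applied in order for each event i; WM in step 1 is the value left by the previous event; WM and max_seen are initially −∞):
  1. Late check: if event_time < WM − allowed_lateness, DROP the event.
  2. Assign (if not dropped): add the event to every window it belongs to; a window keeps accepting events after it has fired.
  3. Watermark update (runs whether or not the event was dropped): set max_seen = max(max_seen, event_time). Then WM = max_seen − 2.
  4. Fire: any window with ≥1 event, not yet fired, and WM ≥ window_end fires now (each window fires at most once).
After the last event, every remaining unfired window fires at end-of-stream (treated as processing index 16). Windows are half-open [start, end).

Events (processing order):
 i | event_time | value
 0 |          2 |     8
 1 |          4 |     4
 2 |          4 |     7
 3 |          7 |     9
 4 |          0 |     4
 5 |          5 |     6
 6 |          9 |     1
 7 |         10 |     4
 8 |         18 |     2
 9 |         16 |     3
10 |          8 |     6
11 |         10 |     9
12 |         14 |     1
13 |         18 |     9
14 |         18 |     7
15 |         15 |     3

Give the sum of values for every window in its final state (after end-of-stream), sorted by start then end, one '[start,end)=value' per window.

i=0 t=2 v=8: → [2,5); WM=0
i=1 t=4 v=4: → [2,7); WM=2
i=2 t=4 v=7: → [2,7); WM=2
i=3 t=7 v=9: → [7,10); WM=5
i=4 t=0 v=4: DROP (t<5-2); WM=5
i=5 t=5 v=6: → [2,10); WM=5
i=6 t=9 v=1: → [2,12); WM=7
i=7 t=10 v=4: → [2,13); WM=8
i=8 t=18 v=2: → [18,21); WM=16
i=9 t=16 v=3: → [16,21); WM=16
i=10 t=8 v=6: DROP (t<16-2); WM=16
i=11 t=10 v=9: DROP (t<16-2); WM=16
i=12 t=14 v=1: → [14,21); WM=16
i=13 t=18 v=9: → [14,21); WM=16
i=14 t=18 v=7: → [14,21); WM=16
i=15 t=15 v=3: → [14,21); WM=16

[2,13)=39 [14,21)=25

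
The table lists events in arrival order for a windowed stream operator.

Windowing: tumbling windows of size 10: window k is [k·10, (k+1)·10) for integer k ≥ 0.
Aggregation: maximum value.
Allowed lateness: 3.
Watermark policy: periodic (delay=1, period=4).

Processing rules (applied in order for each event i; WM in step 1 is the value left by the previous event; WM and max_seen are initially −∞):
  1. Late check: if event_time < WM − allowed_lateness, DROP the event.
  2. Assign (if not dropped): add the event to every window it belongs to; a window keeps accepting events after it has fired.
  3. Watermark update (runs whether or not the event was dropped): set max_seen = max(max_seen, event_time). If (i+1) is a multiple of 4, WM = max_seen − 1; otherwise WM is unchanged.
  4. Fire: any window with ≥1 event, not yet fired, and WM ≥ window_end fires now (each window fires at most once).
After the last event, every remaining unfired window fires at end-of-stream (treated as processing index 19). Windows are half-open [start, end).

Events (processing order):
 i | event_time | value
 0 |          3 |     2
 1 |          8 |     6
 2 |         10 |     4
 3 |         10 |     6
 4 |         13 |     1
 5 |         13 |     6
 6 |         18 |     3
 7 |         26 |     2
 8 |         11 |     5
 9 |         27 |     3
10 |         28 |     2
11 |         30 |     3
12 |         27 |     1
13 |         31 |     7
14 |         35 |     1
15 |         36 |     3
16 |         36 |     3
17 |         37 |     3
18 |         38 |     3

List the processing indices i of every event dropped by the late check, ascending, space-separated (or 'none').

i=0 t=3 v=2: → [0,10); WM=−∞
i=1 t=8 v=6: → [0,10); WM=−∞
i=2 t=10 v=4: → [10,20); WM=−∞
i=3 t=10 v=6: → [10,20); WM=9
i=4 t=13 v=1: → [10,20); WM=9
i=5 t=13 v=6: → [10,20); WM=9
i=6 t=18 v=3: → [10,20); WM=9
i=7 t=26 v=2: → [20,30); WM=25; [0,10) fires=6 [10,20) fires=6
i=8 t=11 v=5: DROP (t<25-3); WM=25
i=9 t=27 v=3: → [20,30); WM=25
i=10 t=28 v=2: → [20,30); WM=25
i=11 t=30 v=3: → [30,40); WM=29
i=12 t=27 v=1: → [20,30); WM=29
i=13 t=31 v=7: → [30,40); WM=29
i=14 t=35 v=1: → [30,40); WM=29
i=15 t=36 v=3: → [30,40); WM=35; [20,30) fires=3
i=16 t=36 v=3: → [30,40); WM=35
i=17 t=37 v=3: → [30,40); WM=35
i=18 t=38 v=3: → [30,40); WM=35

8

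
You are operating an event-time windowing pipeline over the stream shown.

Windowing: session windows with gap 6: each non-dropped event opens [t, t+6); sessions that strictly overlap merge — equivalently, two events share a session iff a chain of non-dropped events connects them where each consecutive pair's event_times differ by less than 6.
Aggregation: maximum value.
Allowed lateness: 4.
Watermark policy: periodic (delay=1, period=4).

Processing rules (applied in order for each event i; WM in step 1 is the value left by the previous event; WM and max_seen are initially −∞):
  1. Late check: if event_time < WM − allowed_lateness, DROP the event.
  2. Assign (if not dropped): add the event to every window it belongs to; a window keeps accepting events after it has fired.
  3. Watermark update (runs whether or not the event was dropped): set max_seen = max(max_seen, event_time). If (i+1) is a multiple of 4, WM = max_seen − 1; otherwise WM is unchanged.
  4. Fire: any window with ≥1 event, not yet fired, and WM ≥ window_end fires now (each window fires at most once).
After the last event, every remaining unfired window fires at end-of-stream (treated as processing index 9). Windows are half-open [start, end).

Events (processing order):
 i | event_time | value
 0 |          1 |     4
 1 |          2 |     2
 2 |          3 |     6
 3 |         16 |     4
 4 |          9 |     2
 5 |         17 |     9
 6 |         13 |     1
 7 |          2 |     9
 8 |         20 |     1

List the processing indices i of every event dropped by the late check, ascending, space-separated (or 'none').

i=0 t=1 v=4: → [1,7); WM=−∞
i=1 t=2 v=2: → [1,8); WM=−∞
i=2 t=3 v=6: → [1,9); WM=−∞
i=3 t=16 v=4: → [16,22); WM=15
i=4 t=9 v=2: DROP (t<15-4); WM=15
i=5 t=17 v=9: → [16,23); WM=15
i=6 t=13 v=1: → [13,23); WM=15
i=7 t=2 v=9: DROP (t<15-4); WM=16
i=8 t=20 v=1: → [13,26); WM=16

4 7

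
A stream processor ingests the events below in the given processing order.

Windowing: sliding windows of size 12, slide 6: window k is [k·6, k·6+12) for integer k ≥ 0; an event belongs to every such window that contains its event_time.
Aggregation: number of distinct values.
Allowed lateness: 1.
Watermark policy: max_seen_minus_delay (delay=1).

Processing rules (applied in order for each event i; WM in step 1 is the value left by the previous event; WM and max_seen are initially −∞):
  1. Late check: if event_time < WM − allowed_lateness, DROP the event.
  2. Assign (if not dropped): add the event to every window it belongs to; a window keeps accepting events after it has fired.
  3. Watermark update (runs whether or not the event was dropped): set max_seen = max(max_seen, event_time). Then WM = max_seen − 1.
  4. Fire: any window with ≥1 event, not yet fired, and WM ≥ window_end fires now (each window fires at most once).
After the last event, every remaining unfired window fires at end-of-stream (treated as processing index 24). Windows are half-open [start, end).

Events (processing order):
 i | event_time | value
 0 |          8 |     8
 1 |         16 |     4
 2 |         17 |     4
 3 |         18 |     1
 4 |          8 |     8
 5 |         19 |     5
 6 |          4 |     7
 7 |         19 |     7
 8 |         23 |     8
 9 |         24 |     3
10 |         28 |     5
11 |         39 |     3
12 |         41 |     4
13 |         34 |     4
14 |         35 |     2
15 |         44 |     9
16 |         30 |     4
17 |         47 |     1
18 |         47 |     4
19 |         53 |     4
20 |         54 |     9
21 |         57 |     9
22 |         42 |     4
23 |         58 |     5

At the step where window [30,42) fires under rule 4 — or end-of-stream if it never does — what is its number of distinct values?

2

i=0 t=8 v=8: → [6,18),[0,12); WM=7
i=1 t=16 v=4: → [12,24),[6,18); WM=15; [0,12) fires=1
i=2 t=17 v=4: → [12,24),[6,18); WM=16
i=3 t=18 v=1: → [18,30),[12,24); WM=17
i=4 t=8 v=8: DROP (t<17-1); WM=17
i=5 t=19 v=5: → [18,30),[12,24); WM=18; [6,18) fires=2
i=6 t=4 v=7: DROP (t<18-1); WM=18
i=7 t=19 v=7: → [18,30),[12,24); WM=18
i=8 t=23 v=8: → [18,30),[12,24); WM=22
i=9 t=24 v=3: → [24,36),[18,30); WM=23
i=10 t=28 v=5: → [24,36),[18,30); WM=27; [12,24) fires=5
i=11 t=39 v=3: → [36,48),[30,42); WM=38; [18,30) fires=5 [24,36) fires=2
i=12 t=41 v=4: → [36,48),[30,42); WM=40
i=13 t=34 v=4: DROP (t<40-1); WM=40
i=14 t=35 v=2: DROP (t<40-1); WM=40
i=15 t=44 v=9: → [42,54),[36,48); WM=43; [30,42) fires=2
i=16 t=30 v=4: DROP (t<43-1); WM=43
i=17 t=47 v=1: → [42,54),[36,48); WM=46
i=18 t=47 v=4: → [42,54),[36,48); WM=46
i=19 t=53 v=4: → [48,60),[42,54); WM=52; [36,48) fires=4
i=20 t=54 v=9: → [54,66),[48,60); WM=53
i=21 t=57 v=9: → [54,66),[48,60); WM=56; [42,54) fires=3
i=22 t=42 v=4: DROP (t<56-1); WM=56
i=23 t=58 v=5: → [54,66),[48,60); WM=57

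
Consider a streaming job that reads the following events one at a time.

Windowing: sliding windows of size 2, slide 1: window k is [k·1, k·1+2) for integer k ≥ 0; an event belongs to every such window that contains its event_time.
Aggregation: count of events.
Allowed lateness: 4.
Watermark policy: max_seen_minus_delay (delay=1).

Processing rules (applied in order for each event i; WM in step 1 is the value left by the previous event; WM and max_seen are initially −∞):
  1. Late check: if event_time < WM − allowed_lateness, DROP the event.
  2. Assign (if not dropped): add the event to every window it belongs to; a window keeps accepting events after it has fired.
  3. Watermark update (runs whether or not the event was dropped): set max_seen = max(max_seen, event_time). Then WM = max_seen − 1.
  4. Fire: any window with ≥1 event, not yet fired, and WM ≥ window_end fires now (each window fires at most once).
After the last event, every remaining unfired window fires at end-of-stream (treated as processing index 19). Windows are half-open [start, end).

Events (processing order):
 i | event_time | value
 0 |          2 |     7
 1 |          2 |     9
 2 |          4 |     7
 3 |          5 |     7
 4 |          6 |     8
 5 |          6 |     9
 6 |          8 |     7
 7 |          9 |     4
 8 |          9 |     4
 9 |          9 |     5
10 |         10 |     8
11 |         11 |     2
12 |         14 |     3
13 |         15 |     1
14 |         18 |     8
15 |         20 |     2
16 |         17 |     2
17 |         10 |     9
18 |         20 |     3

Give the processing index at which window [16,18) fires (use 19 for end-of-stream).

16

i=0 t=2 v=7: → [2,4),[1,3); WM=1
i=1 t=2 v=9: → [2,4),[1,3); WM=1
i=2 t=4 v=7: → [4,6),[3,5); WM=3; [1,3) fires=2
i=3 t=5 v=7: → [5,7),[4,6); WM=4; [2,4) fires=2
i=4 t=6 v=8: → [6,8),[5,7); WM=5; [3,5) fires=1
i=5 t=6 v=9: → [6,8),[5,7); WM=5
i=6 t=8 v=7: → [8,10),[7,9); WM=7; [4,6) fires=2 [5,7) fires=3
i=7 t=9 v=4: → [9,11),[8,10); WM=8; [6,8) fires=2
i=8 t=9 v=4: → [9,11),[8,10); WM=8
i=9 t=9 v=5: → [9,11),[8,10); WM=8
i=10 t=10 v=8: → [10,12),[9,11); WM=9; [7,9) fires=1
i=11 t=11 v=2: → [11,13),[10,12); WM=10; [8,10) fires=4
i=12 t=14 v=3: → [14,16),[13,15); WM=13; [9,11) fires=4 [10,12) fires=2 [11,13) fires=1
i=13 t=15 v=1: → [15,17),[14,16); WM=14
i=14 t=18 v=8: → [18,20),[17,19); WM=17; [13,15) fires=1 [14,16) fires=2 [15,17) fires=1
i=15 t=20 v=2: → [20,22),[19,21); WM=19; [17,19) fires=1
i=16 t=17 v=2: → [17,19),[16,18); WM=19; [16,18) fires=1
i=17 t=10 v=9: DROP (t<19-4); WM=19
i=18 t=20 v=3: → [20,22),[19,21); WM=19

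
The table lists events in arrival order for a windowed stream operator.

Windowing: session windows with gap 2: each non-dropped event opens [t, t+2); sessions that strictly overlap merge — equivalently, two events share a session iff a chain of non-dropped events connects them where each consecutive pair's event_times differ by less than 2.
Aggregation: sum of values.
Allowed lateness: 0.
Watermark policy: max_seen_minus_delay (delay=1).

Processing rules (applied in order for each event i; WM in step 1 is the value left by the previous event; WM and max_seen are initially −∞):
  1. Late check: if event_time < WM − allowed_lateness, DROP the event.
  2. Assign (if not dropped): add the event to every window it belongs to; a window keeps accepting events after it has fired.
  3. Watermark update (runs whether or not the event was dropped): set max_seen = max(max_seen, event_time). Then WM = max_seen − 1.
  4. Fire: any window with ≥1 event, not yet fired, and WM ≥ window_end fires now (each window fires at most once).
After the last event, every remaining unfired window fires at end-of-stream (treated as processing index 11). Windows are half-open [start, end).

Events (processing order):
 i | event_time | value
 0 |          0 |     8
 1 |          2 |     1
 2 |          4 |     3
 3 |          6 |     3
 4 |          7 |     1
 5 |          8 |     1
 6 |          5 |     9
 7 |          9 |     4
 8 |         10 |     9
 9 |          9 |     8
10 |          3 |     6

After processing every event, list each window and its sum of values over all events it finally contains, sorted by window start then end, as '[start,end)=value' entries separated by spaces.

[0,2)=8 [2,4)=1 [4,6)=3 [6,12)=26

i=0 t=0 v=8: → [0,2); WM=-1
i=1 t=2 v=1: → [2,4); WM=1
i=2 t=4 v=3: → [4,6); WM=3
i=3 t=6 v=3: → [6,8); WM=5
i=4 t=7 v=1: → [6,9); WM=6
i=5 t=8 v=1: → [6,10); WM=7
i=6 t=5 v=9: DROP (t<7-0); WM=7
i=7 t=9 v=4: → [6,11); WM=8
i=8 t=10 v=9: → [6,12); WM=9
i=9 t=9 v=8: → [6,12); WM=9
i=10 t=3 v=6: DROP (t<9-0); WM=9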